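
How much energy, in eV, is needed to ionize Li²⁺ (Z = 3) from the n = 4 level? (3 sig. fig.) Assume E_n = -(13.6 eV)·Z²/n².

7.65 eV

E_n = −13.6 Z²/n² = −122.4/n² eV for Z = 3.
E_4 = −122.4/16 = −7.65 eV, so ionization (to E = 0) requires 7.65 eV.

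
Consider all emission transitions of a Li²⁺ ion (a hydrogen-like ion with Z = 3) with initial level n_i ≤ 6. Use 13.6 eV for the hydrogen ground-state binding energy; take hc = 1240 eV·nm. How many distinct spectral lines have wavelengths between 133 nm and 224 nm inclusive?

Enumerate all n_i → n_f pairs with 1 ≤ n_f < n_i ≤ 6 and compute λ = 1240 / [13.6·9·(1/n_f² − 1/n_i²)].
Lines falling in [133, 224] nm: 5→3 (142.5 nm), 4→3 (208.4 nm).

2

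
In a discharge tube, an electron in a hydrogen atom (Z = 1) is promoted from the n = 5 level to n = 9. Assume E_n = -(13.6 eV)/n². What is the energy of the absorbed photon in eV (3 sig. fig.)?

E_9 = −13.60/81 = −0.1679 eV and E_5 = −13.60/25 = −0.5440 eV.
The photon energy is |E_9 − E_5| = 0.376 eV.

0.376 eV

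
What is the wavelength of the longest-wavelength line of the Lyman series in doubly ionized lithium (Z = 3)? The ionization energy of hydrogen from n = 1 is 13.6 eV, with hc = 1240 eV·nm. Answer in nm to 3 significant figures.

The Lyman series terminates on n_f = 1; the first line has n_i = 1+1 = 2.
ΔE = 122.4 × (1/1² − 1/2²) = 91.80 eV.
λ = 1240 / 91.80 = 13.5 nm.

13.5 nm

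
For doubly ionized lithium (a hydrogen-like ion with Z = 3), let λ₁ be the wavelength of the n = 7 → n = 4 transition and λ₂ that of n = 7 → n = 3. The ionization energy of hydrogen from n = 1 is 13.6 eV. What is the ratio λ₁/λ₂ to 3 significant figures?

λ ∝ 1/ΔE ∝ 1/(1/n_f² − 1/n_i²), and the Z² and hc factors cancel in the ratio.
λ₁/λ₂ = (1/3² − 1/7²)/(1/4² − 1/7²) = 0.09070/0.04209 = 2.15.

2.15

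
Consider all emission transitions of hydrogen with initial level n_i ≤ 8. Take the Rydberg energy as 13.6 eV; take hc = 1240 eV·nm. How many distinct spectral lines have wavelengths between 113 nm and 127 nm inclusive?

Enumerate all n_i → n_f pairs with 1 ≤ n_f < n_i ≤ 8 and compute λ = 1240 / [13.6·1·(1/n_f² − 1/n_i²)].
Lines falling in [113, 127] nm: 2→1 (121.6 nm).

1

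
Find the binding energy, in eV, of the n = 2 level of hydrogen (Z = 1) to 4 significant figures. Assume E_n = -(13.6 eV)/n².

E_2 = −13.60/4 = −3.400 eV, so ionization (to E = 0) requires 3.400 eV.

3.400 eV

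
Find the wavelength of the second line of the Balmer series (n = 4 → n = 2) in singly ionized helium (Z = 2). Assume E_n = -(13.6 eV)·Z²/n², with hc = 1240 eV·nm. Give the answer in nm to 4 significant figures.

121.6 nm

The Balmer series terminates on n_f = 2; the second line has n_i = 2+2 = 4.
ΔE = 54.40 × (1/2² − 1/4²) = 10.20 eV.
λ = 1240 / 10.20 = 121.6 nm.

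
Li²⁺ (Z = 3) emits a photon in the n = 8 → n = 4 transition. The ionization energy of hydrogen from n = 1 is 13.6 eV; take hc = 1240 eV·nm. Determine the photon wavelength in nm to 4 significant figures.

For Z = 3 the level energies scale as Z², so the effective Rydberg energy is 13.6 × 9 = 122.4 eV.
ΔE = 122.4 × (1/4² − 1/8²) = 122.4 × 0.04688 = 5.738 eV.
λ = hc/ΔE = 1240 / 5.738 = 216.1 nm.

216.1 nm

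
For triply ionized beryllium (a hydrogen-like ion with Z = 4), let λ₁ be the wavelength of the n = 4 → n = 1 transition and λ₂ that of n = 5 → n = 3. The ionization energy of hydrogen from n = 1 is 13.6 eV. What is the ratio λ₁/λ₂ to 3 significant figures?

λ ∝ 1/ΔE ∝ 1/(1/n_f² − 1/n_i²), and the Z² and hc factors cancel in the ratio.
λ₁/λ₂ = (1/3² − 1/5²)/(1/1² − 1/4²) = 0.07111/0.9375 = 0.0759.

0.0759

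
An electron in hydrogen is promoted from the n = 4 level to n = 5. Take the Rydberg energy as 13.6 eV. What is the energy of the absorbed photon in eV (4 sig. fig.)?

0.3060 eV

E_5 = −13.60/25 = −0.5440 eV and E_4 = −13.60/16 = −0.8500 eV.
The photon energy is |E_5 − E_4| = 0.3060 eV.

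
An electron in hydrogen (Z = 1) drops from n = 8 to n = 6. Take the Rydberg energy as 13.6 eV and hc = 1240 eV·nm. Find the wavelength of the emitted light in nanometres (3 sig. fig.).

7500 nm

ΔE = 13.60 × (1/6² − 1/8²) = 13.60 × 0.01215 = 0.1653 eV.
λ = hc/ΔE = 1240 / 0.1653 = 7500 nm.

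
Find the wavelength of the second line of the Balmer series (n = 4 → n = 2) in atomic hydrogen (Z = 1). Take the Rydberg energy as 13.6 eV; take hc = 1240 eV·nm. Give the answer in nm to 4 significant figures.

The Balmer series terminates on n_f = 2; the second line has n_i = 2+2 = 4.
ΔE = 13.60 × (1/2² − 1/4²) = 2.550 eV.
λ = 1240 / 2.550 = 486.3 nm.

486.3 nm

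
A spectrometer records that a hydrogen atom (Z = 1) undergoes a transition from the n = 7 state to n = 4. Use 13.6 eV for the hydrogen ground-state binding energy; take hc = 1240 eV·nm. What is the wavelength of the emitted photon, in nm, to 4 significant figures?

ΔE = 13.60 × (1/4² − 1/7²) = 13.60 × 0.04209 = 0.5724 eV.
λ = hc/ΔE = 1240 / 0.5724 = 2166 nm.
This line belongs to the Brackett series.

2166 nm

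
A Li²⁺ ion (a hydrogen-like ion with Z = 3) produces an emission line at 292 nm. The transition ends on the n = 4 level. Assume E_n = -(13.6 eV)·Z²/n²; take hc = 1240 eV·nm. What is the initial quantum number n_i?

The photon energy is ΔE = hc/λ = 1240 / 292 = 4.247 eV.
With Z = 3, ΔE = 122.4 × (1/n_f² − 1/n_i²), so 1/n_f² − 1/n_i² = 0.03469.
With n_f = 4: 1/n_i² = 1/16 − 0.03469 = 0.02781, so n_i ≈ 6.00.

n_i = 6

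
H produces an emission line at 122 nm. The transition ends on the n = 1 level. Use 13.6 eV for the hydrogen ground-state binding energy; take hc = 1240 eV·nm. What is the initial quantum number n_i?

n_i = 2

The photon energy is ΔE = hc/λ = 1240 / 122 = 10.16 eV.
With Z = 1, ΔE = 13.60 × (1/n_f² − 1/n_i²), so 1/n_f² − 1/n_i² = 0.7473.
With n_f = 1: 1/n_i² = 1/1 − 0.7473 = 0.2527, so n_i ≈ 1.99.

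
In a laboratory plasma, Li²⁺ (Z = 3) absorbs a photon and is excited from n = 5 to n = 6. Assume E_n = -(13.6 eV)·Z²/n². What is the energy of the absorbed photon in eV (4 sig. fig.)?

The Bohr energies scale as Z², so for Z = 3: E_n = −122.4/n² eV.
E_6 = −122.4/36 = −3.400 eV and E_5 = −122.4/25 = −4.896 eV.
The photon energy is |E_6 − E_5| = 1.496 eV.

1.496 eV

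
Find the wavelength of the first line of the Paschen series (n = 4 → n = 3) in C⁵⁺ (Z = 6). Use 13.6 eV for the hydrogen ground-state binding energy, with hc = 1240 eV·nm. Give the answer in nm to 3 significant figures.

52.1 nm

The Paschen series terminates on n_f = 3; the first line has n_i = 3+1 = 4.
ΔE = 489.6 × (1/3² − 1/4²) = 23.80 eV.
λ = 1240 / 23.80 = 52.1 nm.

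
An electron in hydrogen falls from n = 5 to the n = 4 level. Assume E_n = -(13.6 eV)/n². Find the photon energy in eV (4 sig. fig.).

0.3060 eV

E_5 = −13.60/25 = −0.5440 eV and E_4 = −13.60/16 = −0.8500 eV.
The photon energy is |E_5 − E_4| = 0.3060 eV.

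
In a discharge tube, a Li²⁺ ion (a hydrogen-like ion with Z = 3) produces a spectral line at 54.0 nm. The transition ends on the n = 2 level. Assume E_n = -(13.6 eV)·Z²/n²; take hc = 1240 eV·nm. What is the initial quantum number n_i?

The photon energy is ΔE = hc/λ = 1240 / 54.0 = 22.96 eV.
With Z = 3, ΔE = 122.4 × (1/n_f² − 1/n_i²), so 1/n_f² − 1/n_i² = 0.1876.
With n_f = 2: 1/n_i² = 1/4 − 0.1876 = 0.06239, so n_i ≈ 4.00.

n_i = 4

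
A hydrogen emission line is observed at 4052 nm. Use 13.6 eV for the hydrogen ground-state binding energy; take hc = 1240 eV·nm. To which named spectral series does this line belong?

ΔE = 1240/4052 = 0.3060 eV.
This matches 13.6 × (1/4² − 1/5²), so n_f = 4: the Brackett series.

Brackett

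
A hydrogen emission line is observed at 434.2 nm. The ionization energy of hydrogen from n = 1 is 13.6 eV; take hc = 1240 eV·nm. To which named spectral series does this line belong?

ΔE = 1240/434.2 = 2.856 eV.
This matches 13.6 × (1/2² − 1/5²), so n_f = 2: the Balmer series.

Balmer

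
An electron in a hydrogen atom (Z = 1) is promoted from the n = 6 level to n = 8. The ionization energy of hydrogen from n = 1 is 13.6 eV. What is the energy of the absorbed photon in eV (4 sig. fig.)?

E_8 = −13.60/64 = −0.2125 eV and E_6 = −13.60/36 = −0.3778 eV.
The photon energy is |E_8 − E_6| = 0.1653 eV.

0.1653 eV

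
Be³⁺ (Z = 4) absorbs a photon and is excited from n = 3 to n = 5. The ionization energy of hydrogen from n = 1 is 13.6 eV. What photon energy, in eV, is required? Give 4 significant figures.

The Bohr energies scale as Z², so for Z = 4: E_n = −217.6/n² eV.
E_5 = −217.6/25 = −8.704 eV and E_3 = −217.6/9 = −24.18 eV.
The photon energy is |E_5 − E_3| = 15.47 eV.

15.47 eV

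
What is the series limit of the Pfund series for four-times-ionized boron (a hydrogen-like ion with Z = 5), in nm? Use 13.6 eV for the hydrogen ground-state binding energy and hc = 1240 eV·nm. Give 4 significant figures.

91.18 nm

The Pfund series has lower level n_f = 5; the series limit corresponds to n_i → ∞.
ΔE_max = 13.6 × 25 / 5² = 13.60 eV.
λ_min = 1240 / 13.60 = 91.18 nm.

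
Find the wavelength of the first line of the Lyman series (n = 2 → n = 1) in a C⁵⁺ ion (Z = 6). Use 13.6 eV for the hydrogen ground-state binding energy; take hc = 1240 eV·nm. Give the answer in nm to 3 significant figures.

The Lyman series terminates on n_f = 1; the first line has n_i = 1+1 = 2.
ΔE = 489.6 × (1/1² − 1/2²) = 367.2 eV.
λ = 1240 / 367.2 = 3.38 nm.

3.38 nm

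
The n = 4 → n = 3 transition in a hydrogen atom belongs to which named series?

Paschen

The series is set by the lower level: n_f = 3 is the Paschen series.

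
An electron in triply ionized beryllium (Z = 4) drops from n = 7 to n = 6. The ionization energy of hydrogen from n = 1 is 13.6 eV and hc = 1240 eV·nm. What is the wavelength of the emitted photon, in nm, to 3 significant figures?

773 nm

For Z = 4 the level energies scale as Z², so the effective Rydberg energy is 13.6 × 16 = 217.6 eV.
ΔE = 217.6 × (1/6² − 1/7²) = 217.6 × 0.007370 = 1.604 eV.
λ = hc/ΔE = 1240 / 1.604 = 773 nm.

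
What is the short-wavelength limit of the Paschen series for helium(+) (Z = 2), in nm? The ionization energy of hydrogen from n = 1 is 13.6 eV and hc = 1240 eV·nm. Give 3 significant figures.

The Paschen series has lower level n_f = 3; the series limit corresponds to n_i → ∞.
ΔE_max = 13.6 × 4 / 3² = 6.044 eV.
λ_min = 1240 / 6.044 = 205 nm.

205 nm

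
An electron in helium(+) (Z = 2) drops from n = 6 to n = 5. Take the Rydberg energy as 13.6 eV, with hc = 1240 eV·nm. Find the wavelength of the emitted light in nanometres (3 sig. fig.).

For Z = 2 the level energies scale as Z², so the effective Rydberg energy is 13.6 × 4 = 54.40 eV.
ΔE = 54.40 × (1/5² − 1/6²) = 54.40 × 0.01222 = 0.6649 eV.
λ = hc/ΔE = 1240 / 0.6649 = 1860 nm.

1860 nm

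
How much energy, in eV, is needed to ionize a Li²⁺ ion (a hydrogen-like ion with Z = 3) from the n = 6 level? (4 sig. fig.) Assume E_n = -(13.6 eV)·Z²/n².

3.400 eV

E_n = −13.6 Z²/n² = −122.4/n² eV for Z = 3.
E_6 = −122.4/36 = −3.400 eV, so ionization (to E = 0) requires 3.400 eV.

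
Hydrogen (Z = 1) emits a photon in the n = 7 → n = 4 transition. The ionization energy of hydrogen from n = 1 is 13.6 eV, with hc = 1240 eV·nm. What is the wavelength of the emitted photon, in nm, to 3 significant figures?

2170 nm

ΔE = 13.60 × (1/4² − 1/7²) = 13.60 × 0.04209 = 0.5724 eV.
λ = hc/ΔE = 1240 / 0.5724 = 2170 nm.
This line belongs to the Brackett series.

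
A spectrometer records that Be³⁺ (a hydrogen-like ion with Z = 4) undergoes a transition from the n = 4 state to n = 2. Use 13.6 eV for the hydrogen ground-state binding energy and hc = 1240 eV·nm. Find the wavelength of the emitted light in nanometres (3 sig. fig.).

30.4 nm

For Z = 4 the level energies scale as Z², so the effective Rydberg energy is 13.6 × 16 = 217.6 eV.
ΔE = 217.6 × (1/2² − 1/4²) = 217.6 × 0.1875 = 40.80 eV.
λ = hc/ΔE = 1240 / 40.80 = 30.4 nm.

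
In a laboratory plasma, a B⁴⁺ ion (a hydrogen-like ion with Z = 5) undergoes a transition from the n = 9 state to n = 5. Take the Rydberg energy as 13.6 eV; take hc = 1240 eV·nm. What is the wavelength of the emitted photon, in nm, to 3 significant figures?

For Z = 5 the level energies scale as Z², so the effective Rydberg energy is 13.6 × 25 = 340.0 eV.
ΔE = 340.0 × (1/5² − 1/9²) = 340.0 × 0.02765 = 9.402 eV.
λ = hc/ΔE = 1240 / 9.402 = 132 nm.

132 nm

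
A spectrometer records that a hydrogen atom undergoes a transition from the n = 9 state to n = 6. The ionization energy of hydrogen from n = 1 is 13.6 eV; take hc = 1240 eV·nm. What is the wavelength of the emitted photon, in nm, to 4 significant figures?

5908 nm

ΔE = 13.60 × (1/6² − 1/9²) = 13.60 × 0.01543 = 0.2099 eV.
λ = hc/ΔE = 1240 / 0.2099 = 5908 nm.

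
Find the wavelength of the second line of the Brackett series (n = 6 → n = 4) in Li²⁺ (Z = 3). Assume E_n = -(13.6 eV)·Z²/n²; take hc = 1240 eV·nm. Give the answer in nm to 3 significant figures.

The Brackett series terminates on n_f = 4; the second line has n_i = 4+2 = 6.
ΔE = 122.4 × (1/4² − 1/6²) = 4.250 eV.
λ = 1240 / 4.250 = 292 nm.

292 nm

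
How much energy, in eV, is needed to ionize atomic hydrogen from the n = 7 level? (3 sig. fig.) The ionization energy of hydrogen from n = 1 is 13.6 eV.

E_7 = −13.60/49 = −0.278 eV, so ionization (to E = 0) requires 0.278 eV.

0.278 eV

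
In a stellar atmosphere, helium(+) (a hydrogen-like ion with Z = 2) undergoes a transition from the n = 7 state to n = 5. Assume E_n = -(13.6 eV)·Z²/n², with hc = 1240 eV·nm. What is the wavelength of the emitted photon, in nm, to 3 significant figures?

1160 nm

For Z = 2 the level energies scale as Z², so the effective Rydberg energy is 13.6 × 4 = 54.40 eV.
ΔE = 54.40 × (1/5² − 1/7²) = 54.40 × 0.01959 = 1.066 eV.
λ = hc/ΔE = 1240 / 1.066 = 1160 nm.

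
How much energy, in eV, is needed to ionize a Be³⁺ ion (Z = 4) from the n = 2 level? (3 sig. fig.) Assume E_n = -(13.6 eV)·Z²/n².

54.4 eV

E_n = −13.6 Z²/n² = −217.6/n² eV for Z = 4.
E_2 = −217.6/4 = −54.4 eV, so ionization (to E = 0) requires 54.4 eV.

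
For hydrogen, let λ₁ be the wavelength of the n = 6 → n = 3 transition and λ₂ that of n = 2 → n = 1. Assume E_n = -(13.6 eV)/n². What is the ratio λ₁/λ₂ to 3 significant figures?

λ ∝ 1/ΔE ∝ 1/(1/n_f² − 1/n_i²), and the Z² and hc factors cancel in the ratio.
λ₁/λ₂ = (1/1² − 1/2²)/(1/3² − 1/6²) = 0.7500/0.08333 = 9.00.

9.00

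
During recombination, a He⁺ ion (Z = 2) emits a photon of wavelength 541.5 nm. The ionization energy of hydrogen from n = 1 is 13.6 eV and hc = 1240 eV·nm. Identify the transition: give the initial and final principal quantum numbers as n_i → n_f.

n_i = 7, n_f = 4

The photon energy is ΔE = hc/λ = 1240 / 541.5 = 2.290 eV.
With Z = 2, ΔE = 54.40 × (1/n_f² − 1/n_i²), so 1/n_f² − 1/n_i² = 0.04209.
Trying n_f = 4 gives 1/n_i² = 0.02041, i.e. n_i ≈ 7; this pair matches.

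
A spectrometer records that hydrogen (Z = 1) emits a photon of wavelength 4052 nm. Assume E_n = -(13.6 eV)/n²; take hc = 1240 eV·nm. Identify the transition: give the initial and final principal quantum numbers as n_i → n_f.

n_i = 5, n_f = 4

The photon energy is ΔE = hc/λ = 1240 / 4052 = 0.3060 eV.
With Z = 1, ΔE = 13.60 × (1/n_f² − 1/n_i²), so 1/n_f² − 1/n_i² = 0.02250.
Trying n_f = 4 gives 1/n_i² = 0.04000, i.e. n_i ≈ 5; this pair matches.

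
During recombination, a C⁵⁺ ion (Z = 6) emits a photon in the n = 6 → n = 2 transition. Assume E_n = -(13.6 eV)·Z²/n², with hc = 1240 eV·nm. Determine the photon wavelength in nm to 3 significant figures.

11.4 nm

For Z = 6 the level energies scale as Z², so the effective Rydberg energy is 13.6 × 36 = 489.6 eV.
ΔE = 489.6 × (1/2² − 1/6²) = 489.6 × 0.2222 = 108.8 eV.
λ = hc/ΔE = 1240 / 108.8 = 11.4 nm.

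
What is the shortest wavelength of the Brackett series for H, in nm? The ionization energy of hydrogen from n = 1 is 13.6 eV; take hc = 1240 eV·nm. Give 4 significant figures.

1459 nm

The Brackett series has lower level n_f = 4; the series limit corresponds to n_i → ∞.
ΔE_max = 13.6 × 1 / 4² = 0.8500 eV.
λ_min = 1240 / 0.8500 = 1459 nm.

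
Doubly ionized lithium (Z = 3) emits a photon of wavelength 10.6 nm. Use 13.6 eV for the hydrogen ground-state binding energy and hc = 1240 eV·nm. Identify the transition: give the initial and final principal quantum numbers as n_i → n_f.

The photon energy is ΔE = hc/λ = 1240 / 10.6 = 117.0 eV.
With Z = 3, ΔE = 122.4 × (1/n_f² − 1/n_i²), so 1/n_f² − 1/n_i² = 0.9557.
Trying n_f = 1 gives 1/n_i² = 0.04427, i.e. n_i ≈ 5; this pair matches.

n_i = 5, n_f = 1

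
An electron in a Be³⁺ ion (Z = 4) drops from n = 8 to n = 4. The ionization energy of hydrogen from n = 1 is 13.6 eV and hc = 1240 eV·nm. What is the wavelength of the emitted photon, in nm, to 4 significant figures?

For Z = 4 the level energies scale as Z², so the effective Rydberg energy is 13.6 × 16 = 217.6 eV.
ΔE = 217.6 × (1/4² − 1/8²) = 217.6 × 0.04688 = 10.20 eV.
λ = hc/ΔE = 1240 / 10.20 = 121.6 nm.

121.6 nm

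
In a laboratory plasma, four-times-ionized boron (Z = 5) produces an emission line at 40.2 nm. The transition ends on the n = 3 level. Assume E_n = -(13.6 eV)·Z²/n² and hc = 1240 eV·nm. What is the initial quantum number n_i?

n_i = 7

The photon energy is ΔE = hc/λ = 1240 / 40.2 = 30.85 eV.
With Z = 5, ΔE = 340.0 × (1/n_f² − 1/n_i²), so 1/n_f² − 1/n_i² = 0.09072.
With n_f = 3: 1/n_i² = 1/9 − 0.09072 = 0.02039, so n_i ≈ 7.00.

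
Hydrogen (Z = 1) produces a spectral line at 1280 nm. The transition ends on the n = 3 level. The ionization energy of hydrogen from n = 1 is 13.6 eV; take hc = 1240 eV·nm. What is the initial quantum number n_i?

n_i = 5

The photon energy is ΔE = hc/λ = 1240 / 1280 = 0.9688 eV.
With Z = 1, ΔE = 13.60 × (1/n_f² − 1/n_i²), so 1/n_f² − 1/n_i² = 0.07123.
With n_f = 3: 1/n_i² = 1/9 − 0.07123 = 0.03988, so n_i ≈ 5.01.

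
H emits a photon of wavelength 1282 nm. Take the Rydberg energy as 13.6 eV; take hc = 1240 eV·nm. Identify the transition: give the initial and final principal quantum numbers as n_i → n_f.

The photon energy is ΔE = hc/λ = 1240 / 1282 = 0.9672 eV.
With Z = 1, ΔE = 13.60 × (1/n_f² − 1/n_i²), so 1/n_f² − 1/n_i² = 0.07112.
Trying n_f = 3 gives 1/n_i² = 0.03999, i.e. n_i ≈ 5; this pair matches.

n_i = 5, n_f = 3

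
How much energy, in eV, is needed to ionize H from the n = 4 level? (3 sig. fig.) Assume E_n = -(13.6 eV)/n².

0.850 eV

E_4 = −13.60/16 = −0.850 eV, so ionization (to E = 0) requires 0.850 eV.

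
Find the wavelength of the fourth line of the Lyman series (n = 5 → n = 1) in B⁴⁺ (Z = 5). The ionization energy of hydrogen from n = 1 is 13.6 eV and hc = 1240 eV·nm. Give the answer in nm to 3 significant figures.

3.80 nm

The Lyman series terminates on n_f = 1; the fourth line has n_i = 1+4 = 5.
ΔE = 340.0 × (1/1² − 1/5²) = 326.4 eV.
λ = 1240 / 326.4 = 3.80 nm.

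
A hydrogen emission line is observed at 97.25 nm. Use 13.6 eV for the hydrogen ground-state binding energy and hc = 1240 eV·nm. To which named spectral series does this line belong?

Lyman

ΔE = 1240/97.25 = 12.75 eV.
This matches 13.6 × (1/1² − 1/4²), so n_f = 1: the Lyman series.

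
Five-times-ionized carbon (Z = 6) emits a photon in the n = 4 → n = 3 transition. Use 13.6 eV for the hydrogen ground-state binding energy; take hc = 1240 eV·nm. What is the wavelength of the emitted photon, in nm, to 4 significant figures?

52.10 nm

For Z = 6 the level energies scale as Z², so the effective Rydberg energy is 13.6 × 36 = 489.6 eV.
ΔE = 489.6 × (1/3² − 1/4²) = 489.6 × 0.04861 = 23.80 eV.
λ = hc/ΔE = 1240 / 23.80 = 52.10 nm.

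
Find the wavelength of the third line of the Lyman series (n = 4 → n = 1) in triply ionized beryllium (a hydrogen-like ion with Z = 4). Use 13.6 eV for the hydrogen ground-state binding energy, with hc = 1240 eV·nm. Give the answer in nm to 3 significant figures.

6.08 nm

The Lyman series terminates on n_f = 1; the third line has n_i = 1+3 = 4.
ΔE = 217.6 × (1/1² − 1/4²) = 204.0 eV.
λ = 1240 / 204.0 = 6.08 nm.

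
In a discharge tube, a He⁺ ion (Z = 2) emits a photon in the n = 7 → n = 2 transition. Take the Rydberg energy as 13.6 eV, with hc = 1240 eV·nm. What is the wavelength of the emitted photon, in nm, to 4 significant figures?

For Z = 2 the level energies scale as Z², so the effective Rydberg energy is 13.6 × 4 = 54.40 eV.
ΔE = 54.40 × (1/2² − 1/7²) = 54.40 × 0.2296 = 12.49 eV.
λ = hc/ΔE = 1240 / 12.49 = 99.28 nm.

99.28 nm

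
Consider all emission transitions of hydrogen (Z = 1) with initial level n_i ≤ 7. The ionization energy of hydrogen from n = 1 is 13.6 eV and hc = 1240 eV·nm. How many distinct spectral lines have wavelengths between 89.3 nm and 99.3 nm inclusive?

Enumerate all n_i → n_f pairs with 1 ≤ n_f < n_i ≤ 7 and compute λ = 1240 / [13.6·1·(1/n_f² − 1/n_i²)].
Lines falling in [89.3, 99.3] nm: 7→1 (93.08 nm), 6→1 (93.78 nm), 5→1 (94.98 nm), 4→1 (97.25 nm).

4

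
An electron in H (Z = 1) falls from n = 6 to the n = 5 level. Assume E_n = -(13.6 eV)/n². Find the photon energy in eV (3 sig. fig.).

0.166 eV

E_6 = −13.60/36 = −0.3778 eV and E_5 = −13.60/25 = −0.5440 eV.
The photon energy is |E_6 − E_5| = 0.166 eV.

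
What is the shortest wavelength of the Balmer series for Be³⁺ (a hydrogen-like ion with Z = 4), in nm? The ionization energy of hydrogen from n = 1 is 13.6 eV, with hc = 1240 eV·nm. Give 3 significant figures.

The Balmer series has lower level n_f = 2; the series limit corresponds to n_i → ∞.
ΔE_max = 13.6 × 16 / 2² = 54.40 eV.
λ_min = 1240 / 54.40 = 22.8 nm.

22.8 nm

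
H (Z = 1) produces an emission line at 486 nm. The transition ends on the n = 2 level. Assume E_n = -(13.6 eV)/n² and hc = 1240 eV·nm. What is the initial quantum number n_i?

n_i = 4

The photon energy is ΔE = hc/λ = 1240 / 486 = 2.551 eV.
With Z = 1, ΔE = 13.60 × (1/n_f² − 1/n_i²), so 1/n_f² − 1/n_i² = 0.1876.
With n_f = 2: 1/n_i² = 1/4 − 0.1876 = 0.06239, so n_i ≈ 4.00.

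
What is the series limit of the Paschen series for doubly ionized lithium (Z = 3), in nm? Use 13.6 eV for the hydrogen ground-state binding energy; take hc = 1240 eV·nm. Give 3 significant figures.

The Paschen series has lower level n_f = 3; the series limit corresponds to n_i → ∞.
ΔE_max = 13.6 × 9 / 3² = 13.60 eV.
λ_min = 1240 / 13.60 = 91.2 nm.

91.2 nm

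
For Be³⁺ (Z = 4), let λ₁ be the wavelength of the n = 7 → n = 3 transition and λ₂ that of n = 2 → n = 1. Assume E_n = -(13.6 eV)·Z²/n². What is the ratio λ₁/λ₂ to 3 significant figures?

λ ∝ 1/ΔE ∝ 1/(1/n_f² − 1/n_i²), and the Z² and hc factors cancel in the ratio.
λ₁/λ₂ = (1/1² − 1/2²)/(1/3² − 1/7²) = 0.7500/0.09070 = 8.27.

8.27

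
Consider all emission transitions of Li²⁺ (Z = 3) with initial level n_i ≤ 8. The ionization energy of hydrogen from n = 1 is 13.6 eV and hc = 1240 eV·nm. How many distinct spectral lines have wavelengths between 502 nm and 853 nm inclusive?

Enumerate all n_i → n_f pairs with 1 ≤ n_f < n_i ≤ 8 and compute λ = 1240 / [13.6·9·(1/n_f² − 1/n_i²)].
Lines falling in [502, 853] nm: 7→5 (517.1 nm), 6→5 (828.9 nm), 8→6 (833.6 nm).

3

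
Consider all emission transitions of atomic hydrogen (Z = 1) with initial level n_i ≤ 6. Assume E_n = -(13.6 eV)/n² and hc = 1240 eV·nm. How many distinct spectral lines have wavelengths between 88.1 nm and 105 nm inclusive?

4

Enumerate all n_i → n_f pairs with 1 ≤ n_f < n_i ≤ 6 and compute λ = 1240 / [13.6·1·(1/n_f² − 1/n_i²)].
Lines falling in [88.1, 105] nm: 6→1 (93.78 nm), 5→1 (94.98 nm), 4→1 (97.25 nm), 3→1 (102.6 nm).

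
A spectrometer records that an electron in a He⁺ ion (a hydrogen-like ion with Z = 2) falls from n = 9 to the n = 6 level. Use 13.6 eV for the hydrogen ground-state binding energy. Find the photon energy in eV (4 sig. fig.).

0.8395 eV

The Bohr energies scale as Z², so for Z = 2: E_n = −54.40/n² eV.
E_9 = −54.40/81 = −0.6716 eV and E_6 = −54.40/36 = −1.511 eV.
The photon energy is |E_9 − E_6| = 0.8395 eV.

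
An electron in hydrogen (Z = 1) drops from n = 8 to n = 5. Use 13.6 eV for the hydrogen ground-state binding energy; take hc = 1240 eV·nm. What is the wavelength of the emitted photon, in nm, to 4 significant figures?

ΔE = 13.60 × (1/5² − 1/8²) = 13.60 × 0.02438 = 0.3315 eV.
λ = hc/ΔE = 1240 / 0.3315 = 3741 nm.
This line belongs to the Pfund series.

3741 nm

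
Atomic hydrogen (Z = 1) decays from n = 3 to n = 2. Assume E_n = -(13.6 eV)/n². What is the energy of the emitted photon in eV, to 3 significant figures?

1.89 eV

E_3 = −13.60/9 = −1.511 eV and E_2 = −13.60/4 = −3.400 eV.
The photon energy is |E_3 − E_2| = 1.89 eV.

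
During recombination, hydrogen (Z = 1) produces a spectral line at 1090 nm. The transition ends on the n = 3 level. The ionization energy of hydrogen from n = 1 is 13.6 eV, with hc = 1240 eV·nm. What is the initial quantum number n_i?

n_i = 6

The photon energy is ΔE = hc/λ = 1240 / 1090 = 1.138 eV.
With Z = 1, ΔE = 13.60 × (1/n_f² − 1/n_i²), so 1/n_f² − 1/n_i² = 0.08365.
With n_f = 3: 1/n_i² = 1/9 − 0.08365 = 0.02746, so n_i ≈ 6.03.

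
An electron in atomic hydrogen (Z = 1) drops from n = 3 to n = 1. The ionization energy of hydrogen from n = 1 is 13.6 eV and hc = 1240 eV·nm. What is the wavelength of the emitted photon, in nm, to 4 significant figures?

ΔE = 13.60 × (1/1² − 1/3²) = 13.60 × 0.8889 = 12.09 eV.
λ = hc/ΔE = 1240 / 12.09 = 102.6 nm.

102.6 nm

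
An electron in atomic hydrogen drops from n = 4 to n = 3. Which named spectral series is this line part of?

The series is set by the lower level: n_f = 3 is the Paschen series.

Paschen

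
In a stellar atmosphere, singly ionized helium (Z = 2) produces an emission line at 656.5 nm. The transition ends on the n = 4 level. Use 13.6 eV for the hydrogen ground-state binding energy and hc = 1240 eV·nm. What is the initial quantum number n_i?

The photon energy is ΔE = hc/λ = 1240 / 656.5 = 1.889 eV.
With Z = 2, ΔE = 54.40 × (1/n_f² − 1/n_i²), so 1/n_f² − 1/n_i² = 0.03472.
With n_f = 4: 1/n_i² = 1/16 − 0.03472 = 0.02778, so n_i ≈ 6.00.

n_i = 6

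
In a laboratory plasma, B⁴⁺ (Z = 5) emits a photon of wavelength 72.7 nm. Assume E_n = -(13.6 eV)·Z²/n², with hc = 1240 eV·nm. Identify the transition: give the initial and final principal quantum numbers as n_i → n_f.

The photon energy is ΔE = hc/λ = 1240 / 72.7 = 17.06 eV.
With Z = 5, ΔE = 340.0 × (1/n_f² − 1/n_i²), so 1/n_f² − 1/n_i² = 0.05017.
Trying n_f = 4 gives 1/n_i² = 0.01233, i.e. n_i ≈ 9; this pair matches.

n_i = 9, n_f = 4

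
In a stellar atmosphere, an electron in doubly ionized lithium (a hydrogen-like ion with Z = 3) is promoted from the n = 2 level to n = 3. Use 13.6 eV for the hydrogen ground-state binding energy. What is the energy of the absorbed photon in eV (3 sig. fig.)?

17.0 eV

The Bohr energies scale as Z², so for Z = 3: E_n = −122.4/n² eV.
E_3 = −122.4/9 = −13.60 eV and E_2 = −122.4/4 = −30.60 eV.
The photon energy is |E_3 − E_2| = 17.0 eV.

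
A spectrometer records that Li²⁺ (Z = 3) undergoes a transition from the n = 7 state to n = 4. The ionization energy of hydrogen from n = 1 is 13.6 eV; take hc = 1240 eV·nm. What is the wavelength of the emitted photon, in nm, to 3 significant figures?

241 nm

For Z = 3 the level energies scale as Z², so the effective Rydberg energy is 13.6 × 9 = 122.4 eV.
ΔE = 122.4 × (1/4² − 1/7²) = 122.4 × 0.04209 = 5.152 eV.
λ = hc/ΔE = 1240 / 5.152 = 241 nm.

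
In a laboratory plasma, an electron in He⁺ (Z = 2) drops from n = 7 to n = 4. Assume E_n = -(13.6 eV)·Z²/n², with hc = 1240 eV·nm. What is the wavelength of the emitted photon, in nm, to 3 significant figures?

542 nm

For Z = 2 the level energies scale as Z², so the effective Rydberg energy is 13.6 × 4 = 54.40 eV.
ΔE = 54.40 × (1/4² − 1/7²) = 54.40 × 0.04209 = 2.290 eV.
λ = hc/ΔE = 1240 / 2.290 = 542 nm.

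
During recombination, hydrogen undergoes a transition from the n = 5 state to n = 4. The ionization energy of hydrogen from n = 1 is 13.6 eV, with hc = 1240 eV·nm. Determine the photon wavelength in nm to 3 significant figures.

4050 nm

ΔE = 13.60 × (1/4² − 1/5²) = 13.60 × 0.02250 = 0.3060 eV.
λ = hc/ΔE = 1240 / 0.3060 = 4050 nm.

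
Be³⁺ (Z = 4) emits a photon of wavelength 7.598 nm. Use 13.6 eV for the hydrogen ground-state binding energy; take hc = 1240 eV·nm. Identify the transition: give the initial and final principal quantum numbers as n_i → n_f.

n_i = 2, n_f = 1

The photon energy is ΔE = hc/λ = 1240 / 7.598 = 163.2 eV.
With Z = 4, ΔE = 217.6 × (1/n_f² − 1/n_i²), so 1/n_f² − 1/n_i² = 0.7500.
Trying n_f = 1 gives 1/n_i² = 0.2500, i.e. n_i ≈ 2; this pair matches.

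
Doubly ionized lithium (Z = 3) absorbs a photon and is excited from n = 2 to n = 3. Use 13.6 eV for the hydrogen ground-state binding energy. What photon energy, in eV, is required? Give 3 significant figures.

17.0 eV

The Bohr energies scale as Z², so for Z = 3: E_n = −122.4/n² eV.
E_3 = −122.4/9 = −13.60 eV and E_2 = −122.4/4 = −30.60 eV.
The photon energy is |E_3 − E_2| = 17.0 eV.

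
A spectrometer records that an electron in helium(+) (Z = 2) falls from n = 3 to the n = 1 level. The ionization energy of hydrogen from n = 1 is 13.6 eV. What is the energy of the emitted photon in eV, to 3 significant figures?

48.4 eV

The Bohr energies scale as Z², so for Z = 2: E_n = −54.40/n² eV.
E_3 = −54.40/9 = −6.044 eV and E_1 = −54.40/1 = −54.40 eV.
The photon energy is |E_3 − E_1| = 48.4 eV.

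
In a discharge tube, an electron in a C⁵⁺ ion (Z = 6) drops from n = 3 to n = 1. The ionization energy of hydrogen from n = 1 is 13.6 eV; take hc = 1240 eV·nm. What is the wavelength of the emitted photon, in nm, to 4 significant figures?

2.849 nm

For Z = 6 the level energies scale as Z², so the effective Rydberg energy is 13.6 × 36 = 489.6 eV.
ΔE = 489.6 × (1/1² − 1/3²) = 489.6 × 0.8889 = 435.2 eV.
λ = hc/ΔE = 1240 / 435.2 = 2.849 nm.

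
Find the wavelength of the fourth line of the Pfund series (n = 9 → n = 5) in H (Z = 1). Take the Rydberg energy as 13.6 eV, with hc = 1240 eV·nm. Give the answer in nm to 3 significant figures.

The Pfund series terminates on n_f = 5; the fourth line has n_i = 5+4 = 9.
ΔE = 13.60 × (1/5² − 1/9²) = 0.3761 eV.
λ = 1240 / 0.3761 = 3300 nm.

3300 nm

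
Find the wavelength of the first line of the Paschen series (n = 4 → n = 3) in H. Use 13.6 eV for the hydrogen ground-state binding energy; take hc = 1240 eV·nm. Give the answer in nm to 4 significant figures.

The Paschen series terminates on n_f = 3; the first line has n_i = 3+1 = 4.
ΔE = 13.60 × (1/3² − 1/4²) = 0.6611 eV.
λ = 1240 / 0.6611 = 1876 nm.

1876 nm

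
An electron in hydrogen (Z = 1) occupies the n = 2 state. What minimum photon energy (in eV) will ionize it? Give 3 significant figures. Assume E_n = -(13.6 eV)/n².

E_2 = −13.60/4 = −3.40 eV, so ionization (to E = 0) requires 3.40 eV.

3.40 eV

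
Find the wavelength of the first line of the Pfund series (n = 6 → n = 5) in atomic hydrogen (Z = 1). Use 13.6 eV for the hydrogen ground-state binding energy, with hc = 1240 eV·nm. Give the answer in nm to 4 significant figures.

The Pfund series terminates on n_f = 5; the first line has n_i = 5+1 = 6.
ΔE = 13.60 × (1/5² − 1/6²) = 0.1662 eV.
λ = 1240 / 0.1662 = 7460 nm.

7460 nm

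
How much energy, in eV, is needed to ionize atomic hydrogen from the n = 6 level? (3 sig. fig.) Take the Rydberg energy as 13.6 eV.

0.378 eV

E_6 = −13.60/36 = −0.378 eV, so ionization (to E = 0) requires 0.378 eV.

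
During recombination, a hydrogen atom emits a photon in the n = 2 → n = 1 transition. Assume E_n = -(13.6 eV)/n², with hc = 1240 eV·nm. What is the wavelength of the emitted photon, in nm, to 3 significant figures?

122 nm

ΔE = 13.60 × (1/1² − 1/2²) = 13.60 × 0.7500 = 10.20 eV.
λ = hc/ΔE = 1240 / 10.20 = 122 nm.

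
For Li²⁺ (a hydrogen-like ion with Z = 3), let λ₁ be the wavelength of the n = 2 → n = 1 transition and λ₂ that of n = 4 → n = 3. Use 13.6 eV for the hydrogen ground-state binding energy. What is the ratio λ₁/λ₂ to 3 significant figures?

λ ∝ 1/ΔE ∝ 1/(1/n_f² − 1/n_i²), and the Z² and hc factors cancel in the ratio.
λ₁/λ₂ = (1/3² − 1/4²)/(1/1² − 1/2²) = 0.04861/0.7500 = 0.0648.

0.0648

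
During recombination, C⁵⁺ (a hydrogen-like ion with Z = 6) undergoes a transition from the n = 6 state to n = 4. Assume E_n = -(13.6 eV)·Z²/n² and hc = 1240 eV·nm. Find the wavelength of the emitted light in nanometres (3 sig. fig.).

For Z = 6 the level energies scale as Z², so the effective Rydberg energy is 13.6 × 36 = 489.6 eV.
ΔE = 489.6 × (1/4² − 1/6²) = 489.6 × 0.03472 = 17.00 eV.
λ = hc/ΔE = 1240 / 17.00 = 72.9 nm.

72.9 nm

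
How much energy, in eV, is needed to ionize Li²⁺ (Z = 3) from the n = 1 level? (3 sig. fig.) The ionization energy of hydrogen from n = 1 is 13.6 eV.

122 eV

E_n = −13.6 Z²/n² = −122.4/n² eV for Z = 3.
E_1 = −122.4/1 = −122 eV, so ionization (to E = 0) requires 122 eV.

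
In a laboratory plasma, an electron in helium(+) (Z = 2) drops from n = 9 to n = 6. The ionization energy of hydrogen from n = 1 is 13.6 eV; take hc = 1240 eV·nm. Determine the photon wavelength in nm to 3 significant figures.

For Z = 2 the level energies scale as Z², so the effective Rydberg energy is 13.6 × 4 = 54.40 eV.
ΔE = 54.40 × (1/6² − 1/9²) = 54.40 × 0.01543 = 0.8395 eV.
λ = hc/ΔE = 1240 / 0.8395 = 1480 nm.

1480 nm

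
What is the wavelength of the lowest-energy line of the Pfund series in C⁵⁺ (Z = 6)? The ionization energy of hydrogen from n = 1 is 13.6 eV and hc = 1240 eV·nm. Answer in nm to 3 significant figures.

207 nm

The Pfund series terminates on n_f = 5; the first line has n_i = 5+1 = 6.
ΔE = 489.6 × (1/5² − 1/6²) = 5.984 eV.
λ = 1240 / 5.984 = 207 nm.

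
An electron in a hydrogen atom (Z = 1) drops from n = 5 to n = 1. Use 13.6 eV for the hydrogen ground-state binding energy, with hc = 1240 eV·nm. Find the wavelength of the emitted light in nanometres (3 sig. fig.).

95.0 nm

ΔE = 13.60 × (1/1² − 1/5²) = 13.60 × 0.9600 = 13.06 eV.
λ = hc/ΔE = 1240 / 13.06 = 95.0 nm.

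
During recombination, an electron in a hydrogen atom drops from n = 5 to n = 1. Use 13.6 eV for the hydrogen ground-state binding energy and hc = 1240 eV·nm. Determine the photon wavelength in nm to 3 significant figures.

95.0 nm

ΔE = 13.60 × (1/1² − 1/5²) = 13.60 × 0.9600 = 13.06 eV.
λ = hc/ΔE = 1240 / 13.06 = 95.0 nm.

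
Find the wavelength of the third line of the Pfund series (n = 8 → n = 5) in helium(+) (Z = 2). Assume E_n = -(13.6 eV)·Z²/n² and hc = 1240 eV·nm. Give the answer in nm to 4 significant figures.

935.1 nm

The Pfund series terminates on n_f = 5; the third line has n_i = 5+3 = 8.
ΔE = 54.40 × (1/5² − 1/8²) = 1.326 eV.
λ = 1240 / 1.326 = 935.1 nm.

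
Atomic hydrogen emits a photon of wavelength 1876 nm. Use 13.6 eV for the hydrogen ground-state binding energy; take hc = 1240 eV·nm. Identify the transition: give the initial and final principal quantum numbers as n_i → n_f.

The photon energy is ΔE = hc/λ = 1240 / 1876 = 0.6610 eV.
With Z = 1, ΔE = 13.60 × (1/n_f² − 1/n_i²), so 1/n_f² − 1/n_i² = 0.04860.
Trying n_f = 3 gives 1/n_i² = 0.06251, i.e. n_i ≈ 4; this pair matches.

n_i = 4, n_f = 3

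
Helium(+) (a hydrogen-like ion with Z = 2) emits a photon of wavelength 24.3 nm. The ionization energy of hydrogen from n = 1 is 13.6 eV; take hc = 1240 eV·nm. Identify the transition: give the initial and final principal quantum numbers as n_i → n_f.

n_i = 4, n_f = 1

The photon energy is ΔE = hc/λ = 1240 / 24.3 = 51.03 eV.
With Z = 2, ΔE = 54.40 × (1/n_f² − 1/n_i²), so 1/n_f² − 1/n_i² = 0.9380.
Trying n_f = 1 gives 1/n_i² = 0.06197, i.e. n_i ≈ 4; this pair matches.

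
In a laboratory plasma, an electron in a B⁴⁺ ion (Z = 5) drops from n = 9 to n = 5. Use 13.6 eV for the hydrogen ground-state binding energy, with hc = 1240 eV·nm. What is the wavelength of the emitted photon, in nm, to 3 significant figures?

132 nm

For Z = 5 the level energies scale as Z², so the effective Rydberg energy is 13.6 × 25 = 340.0 eV.
ΔE = 340.0 × (1/5² − 1/9²) = 340.0 × 0.02765 = 9.402 eV.
λ = hc/ΔE = 1240 / 9.402 = 132 nm.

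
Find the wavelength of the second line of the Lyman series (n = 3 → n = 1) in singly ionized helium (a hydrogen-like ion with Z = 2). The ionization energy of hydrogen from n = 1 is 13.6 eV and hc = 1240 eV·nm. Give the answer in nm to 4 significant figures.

25.64 nm

The Lyman series terminates on n_f = 1; the second line has n_i = 1+2 = 3.
ΔE = 54.40 × (1/1² − 1/3²) = 48.36 eV.
λ = 1240 / 48.36 = 25.64 nm.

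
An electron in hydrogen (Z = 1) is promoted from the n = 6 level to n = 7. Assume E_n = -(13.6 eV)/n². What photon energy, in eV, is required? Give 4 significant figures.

E_7 = −13.60/49 = −0.2776 eV and E_6 = −13.60/36 = −0.3778 eV.
The photon energy is |E_7 − E_6| = 0.1002 eV.

0.1002 eV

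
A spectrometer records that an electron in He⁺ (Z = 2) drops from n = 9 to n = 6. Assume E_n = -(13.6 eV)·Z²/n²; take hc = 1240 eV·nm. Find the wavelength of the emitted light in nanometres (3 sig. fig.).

1480 nm

For Z = 2 the level energies scale as Z², so the effective Rydberg energy is 13.6 × 4 = 54.40 eV.
ΔE = 54.40 × (1/6² − 1/9²) = 54.40 × 0.01543 = 0.8395 eV.
λ = hc/ΔE = 1240 / 0.8395 = 1480 nm.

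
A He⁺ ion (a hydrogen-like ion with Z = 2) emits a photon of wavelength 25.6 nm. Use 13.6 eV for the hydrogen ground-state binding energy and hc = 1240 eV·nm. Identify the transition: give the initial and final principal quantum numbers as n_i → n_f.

n_i = 3, n_f = 1

The photon energy is ΔE = hc/λ = 1240 / 25.6 = 48.44 eV.
With Z = 2, ΔE = 54.40 × (1/n_f² − 1/n_i²), so 1/n_f² − 1/n_i² = 0.8904.
Trying n_f = 1 gives 1/n_i² = 0.1096, i.e. n_i ≈ 3; this pair matches.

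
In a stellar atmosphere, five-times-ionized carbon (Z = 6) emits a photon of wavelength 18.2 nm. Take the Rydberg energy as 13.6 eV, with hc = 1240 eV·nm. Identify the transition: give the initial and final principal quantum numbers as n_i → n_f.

The photon energy is ΔE = hc/λ = 1240 / 18.2 = 68.13 eV.
With Z = 6, ΔE = 489.6 × (1/n_f² − 1/n_i²), so 1/n_f² − 1/n_i² = 0.1392.
Trying n_f = 2 gives 1/n_i² = 0.1108, i.e. n_i ≈ 3; this pair matches.

n_i = 3, n_f = 2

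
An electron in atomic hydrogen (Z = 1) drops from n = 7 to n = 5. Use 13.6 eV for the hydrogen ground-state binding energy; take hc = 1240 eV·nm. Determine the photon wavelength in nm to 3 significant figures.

ΔE = 13.60 × (1/5² − 1/7²) = 13.60 × 0.01959 = 0.2664 eV.
λ = hc/ΔE = 1240 / 0.2664 = 4650 nm.
This line belongs to the Pfund series.

4650 nm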